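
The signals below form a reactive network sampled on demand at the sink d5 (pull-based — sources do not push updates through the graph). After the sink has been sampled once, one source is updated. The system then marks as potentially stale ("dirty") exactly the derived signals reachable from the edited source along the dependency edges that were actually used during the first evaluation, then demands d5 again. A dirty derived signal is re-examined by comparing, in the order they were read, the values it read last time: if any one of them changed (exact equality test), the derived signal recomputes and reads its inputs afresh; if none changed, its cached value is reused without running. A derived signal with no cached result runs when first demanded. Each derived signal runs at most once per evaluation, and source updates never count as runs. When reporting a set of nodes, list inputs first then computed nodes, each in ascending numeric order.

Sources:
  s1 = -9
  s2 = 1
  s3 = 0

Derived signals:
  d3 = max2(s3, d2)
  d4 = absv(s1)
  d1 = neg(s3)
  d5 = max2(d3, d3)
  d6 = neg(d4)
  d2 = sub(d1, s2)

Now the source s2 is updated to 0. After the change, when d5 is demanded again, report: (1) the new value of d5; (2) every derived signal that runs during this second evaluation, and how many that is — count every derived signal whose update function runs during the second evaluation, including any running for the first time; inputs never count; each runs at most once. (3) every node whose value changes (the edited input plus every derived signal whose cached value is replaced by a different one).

d5 now evaluates to 0.
Run set: d2, d3 (2 run).
Changed values: s2, d2.
The important point: d3 recomputes to an identical value, and the output ends up unchanged.

Initial pass — values computed on the first demand:
  d1 = neg(0) = 0
  d2 = sub(0, 1) = -1
  d3 = max2(0, -1) = 0
  d5 = max2(0, 0) = 0

Second demand — change propagation:
  d2: re-runs because s2 1->0; new result 0.
  d3: re-runs because d2 -1->0; new result 0 (unchanged).
  d5: re-examined; everything it read last time is the same (d3 unchanged, d3 unchanged) — cache 0 kept, no run.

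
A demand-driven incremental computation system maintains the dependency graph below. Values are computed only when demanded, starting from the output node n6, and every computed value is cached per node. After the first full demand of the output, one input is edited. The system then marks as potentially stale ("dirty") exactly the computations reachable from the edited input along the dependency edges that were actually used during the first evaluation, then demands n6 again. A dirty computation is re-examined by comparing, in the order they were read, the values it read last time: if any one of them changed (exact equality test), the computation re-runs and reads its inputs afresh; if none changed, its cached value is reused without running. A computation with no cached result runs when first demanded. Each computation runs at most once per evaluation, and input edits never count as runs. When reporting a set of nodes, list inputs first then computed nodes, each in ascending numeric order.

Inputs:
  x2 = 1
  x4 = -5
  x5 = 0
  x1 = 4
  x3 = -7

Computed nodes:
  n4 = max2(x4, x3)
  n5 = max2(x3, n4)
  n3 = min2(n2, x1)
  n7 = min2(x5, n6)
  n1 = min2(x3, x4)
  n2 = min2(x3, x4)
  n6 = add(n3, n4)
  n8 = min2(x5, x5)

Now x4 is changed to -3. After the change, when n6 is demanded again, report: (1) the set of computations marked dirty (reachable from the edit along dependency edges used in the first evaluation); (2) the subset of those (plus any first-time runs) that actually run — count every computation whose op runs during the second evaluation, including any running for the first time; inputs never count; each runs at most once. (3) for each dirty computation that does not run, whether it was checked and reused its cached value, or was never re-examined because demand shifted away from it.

First evaluation (everything demanded from the output):
  n2 = min2(-7, -5) = -7
  n3 = min2(-7, 4) = -7
  n4 = max2(-5, -7) = -5
  n6 = add(-7, -5) = -12

Propagation after the edit:
  n2: runs — x4 -5->-3; result -7 (same value as before).
  n3: checked — values it read are unchanged (n2 unchanged, x1 unchanged); reused cached -7 without running.
  n4: runs — x4 -5->-3; result -3.
  n6: runs — n4 -5->-3; result -10.

Key observation: the cutoff stops propagation at n3 — its inputs' values are unchanged, so it reuses its cache.

Marked dirty: n2, n3, n4, n6.
Computations that run: n2, n4, n6 — 3 in total.
Checked but reused from cache: n3.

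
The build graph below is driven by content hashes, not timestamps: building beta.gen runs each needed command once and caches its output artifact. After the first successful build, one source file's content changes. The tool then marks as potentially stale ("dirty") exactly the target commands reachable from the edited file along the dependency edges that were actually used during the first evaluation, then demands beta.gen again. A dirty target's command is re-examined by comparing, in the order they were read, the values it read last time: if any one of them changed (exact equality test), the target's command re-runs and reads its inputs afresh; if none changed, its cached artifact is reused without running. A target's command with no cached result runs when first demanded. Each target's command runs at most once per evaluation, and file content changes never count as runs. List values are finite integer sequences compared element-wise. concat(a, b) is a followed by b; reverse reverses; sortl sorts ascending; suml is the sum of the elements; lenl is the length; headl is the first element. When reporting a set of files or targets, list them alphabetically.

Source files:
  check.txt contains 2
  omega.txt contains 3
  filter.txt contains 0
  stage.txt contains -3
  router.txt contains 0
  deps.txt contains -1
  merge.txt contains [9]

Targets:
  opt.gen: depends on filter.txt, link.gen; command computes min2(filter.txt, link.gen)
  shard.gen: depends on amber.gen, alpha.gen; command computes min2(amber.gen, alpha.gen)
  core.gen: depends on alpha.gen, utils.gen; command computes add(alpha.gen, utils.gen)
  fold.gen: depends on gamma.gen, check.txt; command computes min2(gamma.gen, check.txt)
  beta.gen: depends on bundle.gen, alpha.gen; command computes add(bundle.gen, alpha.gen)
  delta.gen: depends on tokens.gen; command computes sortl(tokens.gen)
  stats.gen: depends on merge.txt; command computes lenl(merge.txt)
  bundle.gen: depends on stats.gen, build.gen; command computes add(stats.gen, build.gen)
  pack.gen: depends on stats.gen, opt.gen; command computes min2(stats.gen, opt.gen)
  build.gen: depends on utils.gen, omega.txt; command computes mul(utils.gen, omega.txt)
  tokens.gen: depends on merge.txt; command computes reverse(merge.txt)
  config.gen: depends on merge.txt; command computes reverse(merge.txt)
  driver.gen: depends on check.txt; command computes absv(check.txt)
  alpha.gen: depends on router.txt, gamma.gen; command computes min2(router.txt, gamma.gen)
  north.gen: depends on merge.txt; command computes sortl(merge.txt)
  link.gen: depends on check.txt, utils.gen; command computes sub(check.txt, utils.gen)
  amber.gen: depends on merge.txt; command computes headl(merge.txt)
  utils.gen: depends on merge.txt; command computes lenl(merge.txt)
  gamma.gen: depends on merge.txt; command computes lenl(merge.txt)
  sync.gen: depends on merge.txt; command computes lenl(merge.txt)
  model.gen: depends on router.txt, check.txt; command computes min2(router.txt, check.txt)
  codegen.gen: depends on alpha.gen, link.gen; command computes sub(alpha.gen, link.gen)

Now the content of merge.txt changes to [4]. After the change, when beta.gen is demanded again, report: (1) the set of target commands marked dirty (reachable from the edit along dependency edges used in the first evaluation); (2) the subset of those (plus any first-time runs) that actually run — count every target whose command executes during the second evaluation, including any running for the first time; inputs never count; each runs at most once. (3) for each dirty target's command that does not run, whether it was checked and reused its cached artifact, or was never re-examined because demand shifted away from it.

Dirty set: alpha.gen, beta.gen, build.gen, bundle.gen, gamma.gen, stats.gen, utils.gen.
Run set: gamma.gen, stats.gen, utils.gen (3 run).
Re-examined without running (cache reused): alpha.gen, beta.gen, build.gen, bundle.gen.
The important point: at alpha.gen every value read last time is unchanged, so the dirty flag clears without a run.

Initial pass — values computed on the first demand:
  gamma.gen = lenl([9]) = 1
  alpha.gen = min2(0, 1) = 0
  stats.gen = lenl([9]) = 1
  utils.gen = lenl([9]) = 1
  build.gen = mul(1, 3) = 3
  bundle.gen = add(1, 3) = 4
  beta.gen = add(4, 0) = 4

Second demand — change propagation:
  gamma.gen: re-runs because merge.txt [9]->[4]; new result 1 (unchanged).
  alpha.gen: re-examined; everything it read last time is the same (router.txt unchanged, gamma.gen unchanged) — cache 0 kept, no run.
  stats.gen: re-runs because merge.txt [9]->[4]; new result 1 (unchanged).
  utils.gen: re-runs because merge.txt [9]->[4]; new result 1 (unchanged).
  build.gen: re-examined; everything it read last time is the same (utils.gen unchanged, omega.txt unchanged) — cache 3 kept, no run.
  bundle.gen: re-examined; everything it read last time is the same (stats.gen unchanged, build.gen unchanged) — cache 4 kept, no run.
  beta.gen: re-examined; everything it read last time is the same (bundle.gen unchanged, alpha.gen unchanged) — cache 4 kept, no run.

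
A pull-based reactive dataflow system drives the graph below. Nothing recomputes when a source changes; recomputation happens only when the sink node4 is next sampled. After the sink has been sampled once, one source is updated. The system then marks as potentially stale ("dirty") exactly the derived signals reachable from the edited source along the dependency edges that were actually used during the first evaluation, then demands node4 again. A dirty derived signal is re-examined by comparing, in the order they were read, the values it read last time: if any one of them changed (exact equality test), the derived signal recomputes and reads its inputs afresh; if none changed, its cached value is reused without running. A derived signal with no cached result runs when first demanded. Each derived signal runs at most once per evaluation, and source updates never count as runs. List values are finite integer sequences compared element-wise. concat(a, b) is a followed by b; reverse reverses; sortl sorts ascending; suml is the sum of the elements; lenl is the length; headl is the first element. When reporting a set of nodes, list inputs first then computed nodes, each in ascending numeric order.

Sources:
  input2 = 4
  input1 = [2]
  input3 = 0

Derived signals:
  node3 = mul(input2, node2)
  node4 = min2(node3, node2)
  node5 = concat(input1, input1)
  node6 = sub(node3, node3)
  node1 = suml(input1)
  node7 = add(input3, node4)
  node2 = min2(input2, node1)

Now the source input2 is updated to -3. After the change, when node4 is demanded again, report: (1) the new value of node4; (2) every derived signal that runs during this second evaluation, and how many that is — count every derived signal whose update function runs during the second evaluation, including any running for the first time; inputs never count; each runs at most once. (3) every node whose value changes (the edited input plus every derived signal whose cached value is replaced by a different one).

New value of node4: -3.
Derived signals that run: node2, node3, node4 — 3 in total.
Values that change: input2, node2, node3, node4.

First evaluation (everything demanded from the output):
  node1 = suml([2]) = 2
  node2 = min2(4, 2) = 2
  node3 = mul(4, 2) = 8
  node4 = min2(8, 2) = 2

Propagation after the edit:
  node2: runs — input2 4->-3; result -3.
  node3: runs — input2 4->-3; node2 2->-3; result 9.
  node4: runs — node3 8->9; node2 2->-3; result -3.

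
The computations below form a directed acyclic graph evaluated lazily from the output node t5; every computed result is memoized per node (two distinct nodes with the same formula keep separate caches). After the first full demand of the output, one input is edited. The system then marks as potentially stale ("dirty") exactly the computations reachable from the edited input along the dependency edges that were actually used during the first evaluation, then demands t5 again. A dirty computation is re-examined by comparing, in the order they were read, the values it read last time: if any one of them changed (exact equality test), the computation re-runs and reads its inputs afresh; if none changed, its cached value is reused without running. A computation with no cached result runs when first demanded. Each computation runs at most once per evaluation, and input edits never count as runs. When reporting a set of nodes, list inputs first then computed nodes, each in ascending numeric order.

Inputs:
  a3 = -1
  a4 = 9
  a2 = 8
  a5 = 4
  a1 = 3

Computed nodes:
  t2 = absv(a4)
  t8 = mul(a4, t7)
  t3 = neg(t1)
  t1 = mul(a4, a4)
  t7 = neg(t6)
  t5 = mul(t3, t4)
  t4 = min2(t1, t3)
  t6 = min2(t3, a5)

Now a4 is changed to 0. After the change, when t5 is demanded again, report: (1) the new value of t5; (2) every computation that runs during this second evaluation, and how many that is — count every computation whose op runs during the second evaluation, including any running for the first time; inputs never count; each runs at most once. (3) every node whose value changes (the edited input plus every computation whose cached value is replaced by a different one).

Demanding t5 again yields 0.
4 computations run: t1, t3, t4, t5.
The nodes whose values change: a4, t1, t3, t4, t5.

First demand of the output computes:
  t1 = mul(9, 9) = 81
  t3 = neg(81) = -81
  t4 = min2(81, -81) = -81
  t5 = mul(-81, -81) = 6561

After the edit, cleaning proceeds:
  t1: a read changed (a4 9->0; a4 9->0) — executes, giving 0.
  t3: a read changed (t1 81->0) — executes, giving 0.
  t4: a read changed (t1 81->0; t3 -81->0) — executes, giving 0.
  t5: a read changed (t3 -81->0; t4 -81->0) — executes, giving 0.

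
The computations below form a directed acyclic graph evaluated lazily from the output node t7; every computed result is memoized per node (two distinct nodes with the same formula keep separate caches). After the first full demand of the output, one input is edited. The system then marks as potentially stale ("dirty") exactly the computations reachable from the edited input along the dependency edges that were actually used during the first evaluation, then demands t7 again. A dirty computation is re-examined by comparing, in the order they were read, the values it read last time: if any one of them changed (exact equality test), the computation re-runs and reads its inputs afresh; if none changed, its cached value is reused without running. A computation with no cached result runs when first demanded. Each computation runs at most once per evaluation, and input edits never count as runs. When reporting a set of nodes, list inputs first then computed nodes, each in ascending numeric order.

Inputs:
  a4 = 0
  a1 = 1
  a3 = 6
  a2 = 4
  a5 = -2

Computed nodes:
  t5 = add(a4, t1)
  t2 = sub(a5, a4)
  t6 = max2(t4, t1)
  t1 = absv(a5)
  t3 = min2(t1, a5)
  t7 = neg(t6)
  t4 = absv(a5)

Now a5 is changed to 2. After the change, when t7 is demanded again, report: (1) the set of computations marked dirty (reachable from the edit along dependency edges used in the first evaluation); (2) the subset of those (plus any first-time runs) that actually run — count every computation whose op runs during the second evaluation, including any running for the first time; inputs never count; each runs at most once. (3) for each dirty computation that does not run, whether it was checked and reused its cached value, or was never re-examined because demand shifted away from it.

The edit dirties: t1, t4, t6, t7.
2 computations run: t1, t4.
Cache hits after checking: t6, t7.
Note where the cutoff bites: t6 is checked, finds nothing changed, and keeps its cache.

First demand of the output computes:
  t1 = absv(-2) = 2
  t4 = absv(-2) = 2
  t6 = max2(2, 2) = 2
  t7 = neg(2) = -2

After the edit, cleaning proceeds:
  t1: a read changed (a5 -2->2) — executes, giving 2 — identical to its old value.
  t4: a read changed (a5 -2->2) — executes, giving 2 — identical to its old value.
  t6: dirty, but its reads are unchanged (t4 unchanged, t1 unchanged); cached 2 stands.
  t7: dirty, but its reads are unchanged (t6 unchanged); cached -2 stands.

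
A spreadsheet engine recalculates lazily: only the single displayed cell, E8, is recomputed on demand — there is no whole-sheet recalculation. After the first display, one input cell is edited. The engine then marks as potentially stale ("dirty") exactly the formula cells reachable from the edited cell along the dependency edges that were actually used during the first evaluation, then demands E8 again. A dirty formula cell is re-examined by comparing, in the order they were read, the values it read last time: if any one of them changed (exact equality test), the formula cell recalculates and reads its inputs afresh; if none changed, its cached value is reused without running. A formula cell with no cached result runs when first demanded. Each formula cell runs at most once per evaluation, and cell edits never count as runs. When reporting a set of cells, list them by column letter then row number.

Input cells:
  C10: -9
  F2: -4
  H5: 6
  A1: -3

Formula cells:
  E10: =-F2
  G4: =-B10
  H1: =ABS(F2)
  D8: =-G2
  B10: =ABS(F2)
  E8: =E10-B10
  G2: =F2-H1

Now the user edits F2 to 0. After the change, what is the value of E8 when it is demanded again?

New value of E8: 0.

First evaluation (everything demanded from the output):
  B10 = ABS(-4) = 4
  E10 = -(-4) = 4
  E8 = 4 - 4 = 0

Propagation after the edit:
  B10: runs — F2 -4->0; result 0.
  E10: runs — F2 -4->0; result 0.
  E8: runs — E10 4->0; B10 4->0; result 0 (same value as before).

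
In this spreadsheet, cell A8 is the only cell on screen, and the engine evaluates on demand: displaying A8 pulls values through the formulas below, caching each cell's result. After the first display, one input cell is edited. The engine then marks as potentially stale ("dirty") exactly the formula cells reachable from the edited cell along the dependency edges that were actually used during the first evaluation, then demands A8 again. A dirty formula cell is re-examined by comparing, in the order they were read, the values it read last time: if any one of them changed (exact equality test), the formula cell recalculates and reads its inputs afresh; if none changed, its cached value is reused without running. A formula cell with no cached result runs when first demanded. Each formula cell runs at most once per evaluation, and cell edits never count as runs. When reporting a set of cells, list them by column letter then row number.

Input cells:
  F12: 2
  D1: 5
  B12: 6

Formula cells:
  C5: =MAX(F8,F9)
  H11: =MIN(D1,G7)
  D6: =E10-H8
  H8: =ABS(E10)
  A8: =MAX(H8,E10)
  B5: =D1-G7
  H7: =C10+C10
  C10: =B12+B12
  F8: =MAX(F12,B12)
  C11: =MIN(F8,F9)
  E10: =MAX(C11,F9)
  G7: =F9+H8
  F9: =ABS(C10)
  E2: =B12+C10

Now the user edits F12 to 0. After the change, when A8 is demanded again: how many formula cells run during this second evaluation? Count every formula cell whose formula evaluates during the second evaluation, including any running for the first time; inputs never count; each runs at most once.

Run set: F8 (1 run).
The important point: F8 recomputes to an identical value, and the output ends up unchanged.

Initial pass — values computed on the first demand:
  C10 = 6 + 6 = 12
  F8 = MAX(2, 6) = 6
  F9 = ABS(12) = 12
  C11 = MIN(6, 12) = 6
  E10 = MAX(6, 12) = 12
  H8 = ABS(12) = 12
  A8 = MAX(12, 12) = 12

Second demand — change propagation:
  F8: re-runs because F12 2->0; new result 6 (unchanged).
  C11: re-examined; everything it read last time is the same (F8 unchanged, F9 unchanged) — cache 6 kept, no run.
  E10: re-examined; everything it read last time is the same (C11 unchanged, F9 unchanged) — cache 12 kept, no run.
  H8: re-examined; everything it read last time is the same (E10 unchanged) — cache 12 kept, no run.
  A8: re-examined; everything it read last time is the same (H8 unchanged, E10 unchanged) — cache 12 kept, no run.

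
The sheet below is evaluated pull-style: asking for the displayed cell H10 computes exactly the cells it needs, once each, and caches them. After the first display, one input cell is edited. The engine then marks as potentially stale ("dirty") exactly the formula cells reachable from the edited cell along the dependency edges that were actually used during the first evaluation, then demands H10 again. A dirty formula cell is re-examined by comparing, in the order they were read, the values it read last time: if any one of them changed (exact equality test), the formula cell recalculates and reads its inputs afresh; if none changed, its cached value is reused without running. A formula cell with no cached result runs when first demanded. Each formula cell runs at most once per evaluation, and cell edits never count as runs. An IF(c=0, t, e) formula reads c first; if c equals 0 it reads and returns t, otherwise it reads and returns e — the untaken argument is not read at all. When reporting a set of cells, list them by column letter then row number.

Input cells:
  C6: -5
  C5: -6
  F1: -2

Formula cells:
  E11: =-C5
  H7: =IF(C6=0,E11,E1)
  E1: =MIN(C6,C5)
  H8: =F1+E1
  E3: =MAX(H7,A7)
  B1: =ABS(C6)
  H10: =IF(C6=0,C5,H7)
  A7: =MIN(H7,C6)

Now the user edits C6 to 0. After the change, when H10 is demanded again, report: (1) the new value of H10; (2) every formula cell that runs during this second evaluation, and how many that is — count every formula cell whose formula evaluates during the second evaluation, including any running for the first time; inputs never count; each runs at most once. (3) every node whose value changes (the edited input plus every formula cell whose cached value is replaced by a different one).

Demanding H10 again yields -6.
1 formula cells run: H10.
The nodes whose values change: C6.
Note the branch switch — demand abandons E1, H7, which are never re-examined.

First demand of the output computes:
  E1 = MIN(-5, -6) = -6
  H7 = IF(C6=0: C6=-5 -> else branch E1) = -6
  H10 = IF(C6=0: C6=-5 -> else branch H7) = -6

After the edit, cleaning proceeds:
  E1: stays stale; no demand reaches it after the flip.
  H7: stays stale; no demand reaches it after the flip.
  H10: a read changed (C6 -5->0) — executes, giving -6 — identical to its old value.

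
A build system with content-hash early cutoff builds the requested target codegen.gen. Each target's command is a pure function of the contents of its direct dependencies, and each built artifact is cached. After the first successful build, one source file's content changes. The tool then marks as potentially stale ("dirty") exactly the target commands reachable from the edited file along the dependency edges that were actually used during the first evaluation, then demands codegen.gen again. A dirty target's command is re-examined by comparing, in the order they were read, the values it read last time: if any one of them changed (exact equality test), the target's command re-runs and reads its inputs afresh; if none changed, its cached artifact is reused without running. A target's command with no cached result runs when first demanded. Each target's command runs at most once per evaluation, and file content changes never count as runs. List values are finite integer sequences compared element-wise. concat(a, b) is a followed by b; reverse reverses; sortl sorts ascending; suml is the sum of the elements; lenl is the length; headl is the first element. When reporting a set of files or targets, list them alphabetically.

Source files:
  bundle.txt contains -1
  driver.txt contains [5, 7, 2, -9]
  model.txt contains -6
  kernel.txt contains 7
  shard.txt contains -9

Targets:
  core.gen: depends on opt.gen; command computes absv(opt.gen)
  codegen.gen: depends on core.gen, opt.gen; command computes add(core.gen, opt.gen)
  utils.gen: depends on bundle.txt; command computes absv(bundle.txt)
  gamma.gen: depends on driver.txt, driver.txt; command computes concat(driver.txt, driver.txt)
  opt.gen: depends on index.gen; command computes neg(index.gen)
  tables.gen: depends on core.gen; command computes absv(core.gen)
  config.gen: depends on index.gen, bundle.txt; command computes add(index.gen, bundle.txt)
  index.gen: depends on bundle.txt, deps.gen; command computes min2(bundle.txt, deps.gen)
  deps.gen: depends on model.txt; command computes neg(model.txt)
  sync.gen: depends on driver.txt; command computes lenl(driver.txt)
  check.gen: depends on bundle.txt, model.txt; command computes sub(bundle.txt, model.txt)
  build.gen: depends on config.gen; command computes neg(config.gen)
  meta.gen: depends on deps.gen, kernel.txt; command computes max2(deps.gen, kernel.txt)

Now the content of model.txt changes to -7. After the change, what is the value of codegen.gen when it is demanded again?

New value of codegen.gen: 2.
Key observation: the change is absorbed at index.gen — it re-runs but produces the same value, and the output's value is unchanged.

First evaluation (everything demanded from the output):
  deps.gen = neg(-6) = 6
  index.gen = min2(-1, 6) = -1
  opt.gen = neg(-1) = 1
  core.gen = absv(1) = 1
  codegen.gen = add(1, 1) = 2

Propagation after the edit:
  deps.gen: runs — model.txt -6->-7; result 7.
  index.gen: runs — deps.gen 6->7; result -1 (same value as before).
  opt.gen: checked — values it read are unchanged (index.gen unchanged); reused cached 1 without running.
  core.gen: checked — values it read are unchanged (opt.gen unchanged); reused cached 1 without running.
  codegen.gen: checked — values it read are unchanged (core.gen unchanged, opt.gen unchanged); reused cached 2 without running.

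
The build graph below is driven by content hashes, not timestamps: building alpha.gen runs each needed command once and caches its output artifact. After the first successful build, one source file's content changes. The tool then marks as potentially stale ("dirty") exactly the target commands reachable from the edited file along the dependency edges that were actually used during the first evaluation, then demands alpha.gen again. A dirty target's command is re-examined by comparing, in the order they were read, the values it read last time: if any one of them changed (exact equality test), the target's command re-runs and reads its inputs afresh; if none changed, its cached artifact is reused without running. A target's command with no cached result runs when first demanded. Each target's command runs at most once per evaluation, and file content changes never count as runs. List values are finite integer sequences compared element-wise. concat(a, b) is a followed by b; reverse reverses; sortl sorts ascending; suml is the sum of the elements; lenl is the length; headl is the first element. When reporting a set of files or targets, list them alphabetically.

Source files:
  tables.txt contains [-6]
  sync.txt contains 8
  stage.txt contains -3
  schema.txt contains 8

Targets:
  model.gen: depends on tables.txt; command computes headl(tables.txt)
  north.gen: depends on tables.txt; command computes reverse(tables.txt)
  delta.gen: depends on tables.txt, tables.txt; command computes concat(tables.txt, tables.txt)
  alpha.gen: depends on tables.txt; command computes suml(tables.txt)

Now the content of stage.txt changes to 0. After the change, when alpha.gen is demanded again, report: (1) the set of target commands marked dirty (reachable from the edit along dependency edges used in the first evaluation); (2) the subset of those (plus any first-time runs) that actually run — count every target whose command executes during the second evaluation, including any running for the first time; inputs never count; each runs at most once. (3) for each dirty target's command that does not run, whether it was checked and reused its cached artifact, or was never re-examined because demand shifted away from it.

Initial pass — values computed on the first demand:
  alpha.gen = suml([-6]) = -6

Second demand — change propagation:
  no demanded computation ever read stage.txt, so the edit dirties nothing and nothing runs.

The important point: nothing the output needs ever reads stage.txt, so the edit is invisible to it.

Dirty set: none.
Run set: none (0 run).
All dirty target commands ended up running.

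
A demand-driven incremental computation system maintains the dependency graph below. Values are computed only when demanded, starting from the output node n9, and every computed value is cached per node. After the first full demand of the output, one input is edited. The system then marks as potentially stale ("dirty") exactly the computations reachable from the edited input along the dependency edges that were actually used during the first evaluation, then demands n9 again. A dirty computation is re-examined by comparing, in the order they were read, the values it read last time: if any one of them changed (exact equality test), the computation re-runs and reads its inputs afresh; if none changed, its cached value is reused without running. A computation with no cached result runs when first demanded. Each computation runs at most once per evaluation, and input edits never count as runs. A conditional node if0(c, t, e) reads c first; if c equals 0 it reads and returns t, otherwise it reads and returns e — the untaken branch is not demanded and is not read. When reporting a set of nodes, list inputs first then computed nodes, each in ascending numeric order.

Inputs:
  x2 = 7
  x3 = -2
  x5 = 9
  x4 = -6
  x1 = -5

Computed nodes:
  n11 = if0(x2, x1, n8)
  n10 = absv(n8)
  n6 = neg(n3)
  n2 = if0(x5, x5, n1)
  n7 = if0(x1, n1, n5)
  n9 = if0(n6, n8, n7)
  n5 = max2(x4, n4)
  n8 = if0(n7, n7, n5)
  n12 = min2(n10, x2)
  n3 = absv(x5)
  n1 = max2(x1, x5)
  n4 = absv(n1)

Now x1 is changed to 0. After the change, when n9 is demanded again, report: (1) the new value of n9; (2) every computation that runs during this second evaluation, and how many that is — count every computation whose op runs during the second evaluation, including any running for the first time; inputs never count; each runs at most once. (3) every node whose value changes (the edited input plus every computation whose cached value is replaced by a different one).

First evaluation (everything demanded from the output):
  n1 = max2(-5, 9) = 9
  n3 = absv(9) = 9
  n4 = absv(9) = 9
  n5 = max2(-6, 9) = 9
  n6 = neg(9) = -9
  n7 = if0(x1=-5 -> else branch n5) = 9
  n9 = if0(n6=-9 -> else branch n7) = 9

Propagation after the edit:
  n1: runs — x1 -5->0; result 9 (same value as before).
  n4: marked dirty but never re-examined — demand shifted away from it.
  n5: marked dirty but never re-examined — demand shifted away from it.
  n7: runs — x1 -5->0; result 9 (same value as before).
  n9: checked — values it read are unchanged (n6 unchanged, n7 unchanged); reused cached 9 without running.

Key observation: a condition flipped, so demand moved to the other branch — n4, n5 are never re-examined.

New value of n9: 9.
Computations that run: n1, n7 — 2 in total.
Values that change: x1.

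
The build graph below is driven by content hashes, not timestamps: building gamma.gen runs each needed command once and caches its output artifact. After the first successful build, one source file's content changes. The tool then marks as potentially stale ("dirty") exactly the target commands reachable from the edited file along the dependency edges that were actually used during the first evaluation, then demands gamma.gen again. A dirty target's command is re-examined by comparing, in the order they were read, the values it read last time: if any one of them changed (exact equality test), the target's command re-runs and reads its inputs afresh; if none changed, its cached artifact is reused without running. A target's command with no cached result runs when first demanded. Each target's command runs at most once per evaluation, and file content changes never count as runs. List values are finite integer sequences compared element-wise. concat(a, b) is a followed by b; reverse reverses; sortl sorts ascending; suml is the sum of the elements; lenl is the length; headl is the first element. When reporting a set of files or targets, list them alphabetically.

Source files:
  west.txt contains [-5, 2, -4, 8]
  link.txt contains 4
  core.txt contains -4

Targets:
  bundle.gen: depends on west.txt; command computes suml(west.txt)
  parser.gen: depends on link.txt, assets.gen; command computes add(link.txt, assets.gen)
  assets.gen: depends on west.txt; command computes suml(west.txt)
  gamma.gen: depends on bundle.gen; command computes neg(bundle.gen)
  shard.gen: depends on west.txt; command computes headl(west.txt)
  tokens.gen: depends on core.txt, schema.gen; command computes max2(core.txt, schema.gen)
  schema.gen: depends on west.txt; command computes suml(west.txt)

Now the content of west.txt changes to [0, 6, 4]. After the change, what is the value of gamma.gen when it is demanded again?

Initial pass — values computed on the first demand:
  bundle.gen = suml([-5, 2, -4, 8]) = 1
  gamma.gen = neg(1) = -1

Second demand — change propagation:
  bundle.gen: re-runs because west.txt [-5, 2, -4, 8]->[0, 6, 4]; new result 10.
  gamma.gen: re-runs because bundle.gen 1->10; new result -10.

gamma.gen now evaluates to -10.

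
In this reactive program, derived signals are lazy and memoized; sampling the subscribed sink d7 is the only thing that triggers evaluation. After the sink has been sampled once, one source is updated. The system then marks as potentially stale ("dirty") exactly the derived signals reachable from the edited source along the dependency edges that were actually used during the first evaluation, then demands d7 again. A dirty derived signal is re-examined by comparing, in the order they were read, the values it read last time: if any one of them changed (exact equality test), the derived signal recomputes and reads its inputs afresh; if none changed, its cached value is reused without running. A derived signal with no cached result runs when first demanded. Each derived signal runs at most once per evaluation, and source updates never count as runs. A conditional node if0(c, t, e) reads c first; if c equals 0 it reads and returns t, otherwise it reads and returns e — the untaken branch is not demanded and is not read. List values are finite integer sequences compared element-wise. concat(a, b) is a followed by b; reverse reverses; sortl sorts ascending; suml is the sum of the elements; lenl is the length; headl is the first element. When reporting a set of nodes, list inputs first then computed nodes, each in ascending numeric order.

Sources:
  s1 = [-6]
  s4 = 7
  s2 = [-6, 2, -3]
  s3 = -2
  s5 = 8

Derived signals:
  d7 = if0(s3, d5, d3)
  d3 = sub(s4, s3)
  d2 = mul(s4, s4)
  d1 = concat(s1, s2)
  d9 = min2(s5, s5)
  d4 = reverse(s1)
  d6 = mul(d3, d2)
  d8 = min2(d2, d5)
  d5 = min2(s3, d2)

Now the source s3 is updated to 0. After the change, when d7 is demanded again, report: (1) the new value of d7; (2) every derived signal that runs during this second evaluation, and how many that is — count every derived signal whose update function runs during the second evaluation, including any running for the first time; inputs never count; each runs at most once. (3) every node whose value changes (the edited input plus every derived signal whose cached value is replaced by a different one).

First demand of the output computes:
  d3 = sub(7, -2) = 9
  d7 = if0(s3=-2 -> else branch d3) = 9

After the edit, cleaning proceeds:
  d2: had never run; runs now, result 49.
  d3: stays stale; no demand reaches it after the flip.
  d5: had never run; runs now, result 0.
  d7: a read changed (s3 -2->0) — executes, giving 0.

Note the branch switch — demand abandons d3, which is never re-examined.

Demanding d7 again yields 0.
3 derived signals run: d2, d5, d7.
The nodes whose values change: s3, d7.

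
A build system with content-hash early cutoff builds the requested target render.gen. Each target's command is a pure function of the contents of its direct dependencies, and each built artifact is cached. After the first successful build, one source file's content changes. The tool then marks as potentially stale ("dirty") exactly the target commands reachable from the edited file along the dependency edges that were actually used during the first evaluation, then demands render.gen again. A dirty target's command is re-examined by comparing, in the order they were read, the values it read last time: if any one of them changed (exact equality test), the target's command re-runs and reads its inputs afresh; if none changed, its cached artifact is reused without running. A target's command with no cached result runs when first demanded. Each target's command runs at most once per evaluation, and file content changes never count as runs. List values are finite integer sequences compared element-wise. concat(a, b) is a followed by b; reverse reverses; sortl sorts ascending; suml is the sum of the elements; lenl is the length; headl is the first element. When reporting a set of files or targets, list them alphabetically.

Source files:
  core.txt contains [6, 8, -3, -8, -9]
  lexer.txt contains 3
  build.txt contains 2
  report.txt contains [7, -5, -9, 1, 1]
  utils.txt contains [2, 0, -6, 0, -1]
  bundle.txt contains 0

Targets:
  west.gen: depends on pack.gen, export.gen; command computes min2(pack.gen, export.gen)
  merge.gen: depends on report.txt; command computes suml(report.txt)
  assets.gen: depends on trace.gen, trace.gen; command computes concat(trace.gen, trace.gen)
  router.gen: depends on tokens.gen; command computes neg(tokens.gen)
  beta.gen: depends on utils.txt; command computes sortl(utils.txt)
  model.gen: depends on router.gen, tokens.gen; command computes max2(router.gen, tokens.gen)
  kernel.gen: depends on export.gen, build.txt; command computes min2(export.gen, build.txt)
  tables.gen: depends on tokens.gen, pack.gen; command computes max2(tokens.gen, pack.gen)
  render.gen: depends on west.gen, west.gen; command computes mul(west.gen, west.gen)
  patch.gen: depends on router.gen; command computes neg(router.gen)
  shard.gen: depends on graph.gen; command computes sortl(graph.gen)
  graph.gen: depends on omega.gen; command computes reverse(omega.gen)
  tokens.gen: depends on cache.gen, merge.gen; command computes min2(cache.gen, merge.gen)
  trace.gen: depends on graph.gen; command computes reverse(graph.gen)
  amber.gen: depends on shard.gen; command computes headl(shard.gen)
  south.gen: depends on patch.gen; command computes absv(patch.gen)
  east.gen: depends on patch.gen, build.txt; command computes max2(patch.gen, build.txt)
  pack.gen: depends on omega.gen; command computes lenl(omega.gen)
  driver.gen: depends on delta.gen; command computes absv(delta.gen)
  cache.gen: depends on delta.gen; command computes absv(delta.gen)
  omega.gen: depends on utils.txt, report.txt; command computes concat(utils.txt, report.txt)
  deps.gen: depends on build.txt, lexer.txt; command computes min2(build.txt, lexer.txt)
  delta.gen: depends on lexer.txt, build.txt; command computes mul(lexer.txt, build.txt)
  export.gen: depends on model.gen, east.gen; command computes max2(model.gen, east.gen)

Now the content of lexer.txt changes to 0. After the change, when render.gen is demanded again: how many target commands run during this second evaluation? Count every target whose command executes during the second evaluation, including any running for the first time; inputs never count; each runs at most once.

First evaluation (everything demanded from the output):
  delta.gen = mul(3, 2) = 6
  cache.gen = absv(6) = 6
  merge.gen = suml([7, -5, -9, 1, 1]) = -5
  omega.gen = concat([2, 0, -6, 0, -1], [7, -5, -9, 1, 1]) = [2, 0, -6, 0, -1, 7, -5, -9, 1, 1]
  pack.gen = lenl([2, 0, -6, 0, -1, 7, -5, -9, 1, 1]) = 10
  tokens.gen = min2(6, -5) = -5
  router.gen = neg(-5) = 5
  model.gen = max2(5, -5) = 5
  patch.gen = neg(5) = -5
  east.gen = max2(-5, 2) = 2
  export.gen = max2(5, 2) = 5
  west.gen = min2(10, 5) = 5
  render.gen = mul(5, 5) = 25

Propagation after the edit:
  delta.gen: runs — lexer.txt 3->0; result 0.
  cache.gen: runs — delta.gen 6->0; result 0.
  tokens.gen: runs — cache.gen 6->0; result -5 (same value as before).
  router.gen: checked — values it read are unchanged (tokens.gen unchanged); reused cached 5 without running.
  model.gen: checked — values it read are unchanged (router.gen unchanged, tokens.gen unchanged); reused cached 5 without running.
  patch.gen: checked — values it read are unchanged (router.gen unchanged); reused cached -5 without running.
  east.gen: checked — values it read are unchanged (patch.gen unchanged, build.txt unchanged); reused cached 2 without running.
  export.gen: checked — values it read are unchanged (model.gen unchanged, east.gen unchanged); reused cached 5 without running.
  west.gen: checked — values it read are unchanged (pack.gen unchanged, export.gen unchanged); reused cached 5 without running.
  render.gen: checked — values it read are unchanged (west.gen unchanged, west.gen unchanged); reused cached 25 without running.

Key observation: the change is absorbed at tokens.gen — it re-runs but produces the same value, and the output's value is unchanged.

Target commands that run: cache.gen, delta.gen, tokens.gen — 3 in total.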